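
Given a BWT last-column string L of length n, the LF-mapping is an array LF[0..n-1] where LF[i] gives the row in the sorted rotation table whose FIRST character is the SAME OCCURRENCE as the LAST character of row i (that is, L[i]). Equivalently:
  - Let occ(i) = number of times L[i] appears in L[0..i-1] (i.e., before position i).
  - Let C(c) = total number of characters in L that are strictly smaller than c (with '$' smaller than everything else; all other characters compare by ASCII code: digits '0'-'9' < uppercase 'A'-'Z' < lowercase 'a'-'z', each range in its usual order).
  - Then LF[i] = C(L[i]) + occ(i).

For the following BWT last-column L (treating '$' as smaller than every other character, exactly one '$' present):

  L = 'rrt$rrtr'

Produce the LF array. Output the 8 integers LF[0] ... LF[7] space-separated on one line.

Char counts: '$':1, 'r':5, 't':2
C (first-col start): C('$')=0, C('r')=1, C('t')=6
L[0]='r': occ=0, LF[0]=C('r')+0=1+0=1
L[1]='r': occ=1, LF[1]=C('r')+1=1+1=2
L[2]='t': occ=0, LF[2]=C('t')+0=6+0=6
L[3]='$': occ=0, LF[3]=C('$')+0=0+0=0
L[4]='r': occ=2, LF[4]=C('r')+2=1+2=3
L[5]='r': occ=3, LF[5]=C('r')+3=1+3=4
L[6]='t': occ=1, LF[6]=C('t')+1=6+1=7
L[7]='r': occ=4, LF[7]=C('r')+4=1+4=5

Answer: 1 2 6 0 3 4 7 5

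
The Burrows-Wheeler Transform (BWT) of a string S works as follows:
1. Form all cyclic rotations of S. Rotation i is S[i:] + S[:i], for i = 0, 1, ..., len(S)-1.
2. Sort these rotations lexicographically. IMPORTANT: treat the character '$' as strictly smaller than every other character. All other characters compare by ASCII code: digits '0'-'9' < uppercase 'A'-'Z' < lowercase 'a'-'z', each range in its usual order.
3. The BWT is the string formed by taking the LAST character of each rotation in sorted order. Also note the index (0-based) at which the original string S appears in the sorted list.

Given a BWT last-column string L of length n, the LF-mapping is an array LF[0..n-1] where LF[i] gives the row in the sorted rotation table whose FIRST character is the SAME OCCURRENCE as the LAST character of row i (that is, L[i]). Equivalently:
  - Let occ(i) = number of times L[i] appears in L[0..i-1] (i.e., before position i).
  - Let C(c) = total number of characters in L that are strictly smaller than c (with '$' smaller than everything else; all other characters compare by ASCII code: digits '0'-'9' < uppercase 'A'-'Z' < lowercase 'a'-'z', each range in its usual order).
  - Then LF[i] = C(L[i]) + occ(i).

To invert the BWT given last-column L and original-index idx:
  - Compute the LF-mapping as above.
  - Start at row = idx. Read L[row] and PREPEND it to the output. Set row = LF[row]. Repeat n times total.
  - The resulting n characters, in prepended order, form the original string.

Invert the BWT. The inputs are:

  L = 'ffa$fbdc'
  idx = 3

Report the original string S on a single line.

LF mapping: 5 6 1 0 7 2 4 3
Walk LF starting at row 3, prepending L[row]:
  step 1: row=3, L[3]='$', prepend. Next row=LF[3]=0
  step 2: row=0, L[0]='f', prepend. Next row=LF[0]=5
  step 3: row=5, L[5]='b', prepend. Next row=LF[5]=2
  step 4: row=2, L[2]='a', prepend. Next row=LF[2]=1
  step 5: row=1, L[1]='f', prepend. Next row=LF[1]=6
  step 6: row=6, L[6]='d', prepend. Next row=LF[6]=4
  step 7: row=4, L[4]='f', prepend. Next row=LF[4]=7
  step 8: row=7, L[7]='c', prepend. Next row=LF[7]=3
Reversed output: cfdfabf$

Answer: cfdfabf$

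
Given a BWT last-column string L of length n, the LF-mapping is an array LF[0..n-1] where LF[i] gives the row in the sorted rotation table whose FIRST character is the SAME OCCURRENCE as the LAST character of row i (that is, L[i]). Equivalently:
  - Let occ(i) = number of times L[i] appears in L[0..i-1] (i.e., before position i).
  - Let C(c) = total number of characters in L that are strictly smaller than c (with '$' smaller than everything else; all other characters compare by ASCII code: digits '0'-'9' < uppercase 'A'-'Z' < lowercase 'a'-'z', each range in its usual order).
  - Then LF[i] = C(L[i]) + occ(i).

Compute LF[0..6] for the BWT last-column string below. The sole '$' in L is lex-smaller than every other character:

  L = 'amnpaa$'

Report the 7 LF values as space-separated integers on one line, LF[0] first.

Char counts: '$':1, 'a':3, 'm':1, 'n':1, 'p':1
C (first-col start): C('$')=0, C('a')=1, C('m')=4, C('n')=5, C('p')=6
L[0]='a': occ=0, LF[0]=C('a')+0=1+0=1
L[1]='m': occ=0, LF[1]=C('m')+0=4+0=4
L[2]='n': occ=0, LF[2]=C('n')+0=5+0=5
L[3]='p': occ=0, LF[3]=C('p')+0=6+0=6
L[4]='a': occ=1, LF[4]=C('a')+1=1+1=2
L[5]='a': occ=2, LF[5]=C('a')+2=1+2=3
L[6]='$': occ=0, LF[6]=C('$')+0=0+0=0

Answer: 1 4 5 6 2 3 0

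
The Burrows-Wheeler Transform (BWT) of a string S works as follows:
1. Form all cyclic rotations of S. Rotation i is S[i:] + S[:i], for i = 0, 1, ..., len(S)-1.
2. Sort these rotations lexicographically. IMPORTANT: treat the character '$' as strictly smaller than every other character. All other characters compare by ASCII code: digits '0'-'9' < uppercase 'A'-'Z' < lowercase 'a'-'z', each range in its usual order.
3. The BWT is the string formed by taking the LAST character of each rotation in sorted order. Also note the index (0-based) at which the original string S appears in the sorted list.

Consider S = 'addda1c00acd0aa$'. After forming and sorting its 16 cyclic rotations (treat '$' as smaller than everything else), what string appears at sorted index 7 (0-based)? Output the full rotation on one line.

Answer: aa$addda1c00acd0

Derivation:
All 16 rotations (rotation i = S[i:]+S[:i]):
  rot[0] = addda1c00acd0aa$
  rot[1] = ddda1c00acd0aa$a
  rot[2] = dda1c00acd0aa$ad
  rot[3] = da1c00acd0aa$add
  rot[4] = a1c00acd0aa$addd
  rot[5] = 1c00acd0aa$addda
  rot[6] = c00acd0aa$addda1
  rot[7] = 00acd0aa$addda1c
  rot[8] = 0acd0aa$addda1c0
  rot[9] = acd0aa$addda1c00
  rot[10] = cd0aa$addda1c00a
  rot[11] = d0aa$addda1c00ac
  rot[12] = 0aa$addda1c00acd
  rot[13] = aa$addda1c00acd0
  rot[14] = a$addda1c00acd0a
  rot[15] = $addda1c00acd0aa
Sorted (with $ < everything):
  sorted[0] = $addda1c00acd0aa
  sorted[1] = 00acd0aa$addda1c
  sorted[2] = 0aa$addda1c00acd
  sorted[3] = 0acd0aa$addda1c0
  sorted[4] = 1c00acd0aa$addda
  sorted[5] = a$addda1c00acd0a
  sorted[6] = a1c00acd0aa$addd
  sorted[7] = aa$addda1c00acd0
  sorted[8] = acd0aa$addda1c00
  sorted[9] = addda1c00acd0aa$
  sorted[10] = c00acd0aa$addda1
  sorted[11] = cd0aa$addda1c00a
  sorted[12] = d0aa$addda1c00ac
  sorted[13] = da1c00acd0aa$add
  sorted[14] = dda1c00acd0aa$ad
  sorted[15] = ddda1c00acd0aa$a
sorted[7] = aa$addda1c00acd0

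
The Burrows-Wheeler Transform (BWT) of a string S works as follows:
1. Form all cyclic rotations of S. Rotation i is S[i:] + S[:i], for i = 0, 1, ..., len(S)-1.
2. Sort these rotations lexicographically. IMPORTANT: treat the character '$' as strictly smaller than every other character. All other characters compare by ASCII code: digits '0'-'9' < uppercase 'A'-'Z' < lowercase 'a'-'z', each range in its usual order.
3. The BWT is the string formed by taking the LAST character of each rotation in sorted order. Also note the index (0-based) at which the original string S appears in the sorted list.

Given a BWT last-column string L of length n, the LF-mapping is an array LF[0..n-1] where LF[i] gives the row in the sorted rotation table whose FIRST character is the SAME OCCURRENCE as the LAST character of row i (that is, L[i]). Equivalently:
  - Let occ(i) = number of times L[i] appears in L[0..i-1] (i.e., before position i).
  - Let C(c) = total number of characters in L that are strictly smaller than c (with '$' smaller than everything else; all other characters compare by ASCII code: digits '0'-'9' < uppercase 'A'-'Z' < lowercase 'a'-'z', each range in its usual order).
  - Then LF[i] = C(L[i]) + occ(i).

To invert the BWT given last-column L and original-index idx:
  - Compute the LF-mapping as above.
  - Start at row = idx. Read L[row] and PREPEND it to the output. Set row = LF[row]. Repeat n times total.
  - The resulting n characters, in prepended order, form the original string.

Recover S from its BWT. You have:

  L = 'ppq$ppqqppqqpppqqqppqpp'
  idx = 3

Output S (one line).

Answer: pppppqqqppqqpqpqqppqpp$

Derivation:
LF mapping: 1 2 14 0 3 4 15 16 5 6 17 18 7 8 9 19 20 21 10 11 22 12 13
Walk LF starting at row 3, prepending L[row]:
  step 1: row=3, L[3]='$', prepend. Next row=LF[3]=0
  step 2: row=0, L[0]='p', prepend. Next row=LF[0]=1
  step 3: row=1, L[1]='p', prepend. Next row=LF[1]=2
  step 4: row=2, L[2]='q', prepend. Next row=LF[2]=14
  step 5: row=14, L[14]='p', prepend. Next row=LF[14]=9
  step 6: row=9, L[9]='p', prepend. Next row=LF[9]=6
  step 7: row=6, L[6]='q', prepend. Next row=LF[6]=15
  step 8: row=15, L[15]='q', prepend. Next row=LF[15]=19
  step 9: row=19, L[19]='p', prepend. Next row=LF[19]=11
  step 10: row=11, L[11]='q', prepend. Next row=LF[11]=18
  step 11: row=18, L[18]='p', prepend. Next row=LF[18]=10
  step 12: row=10, L[10]='q', prepend. Next row=LF[10]=17
  step 13: row=17, L[17]='q', prepend. Next row=LF[17]=21
  step 14: row=21, L[21]='p', prepend. Next row=LF[21]=12
  step 15: row=12, L[12]='p', prepend. Next row=LF[12]=7
  step 16: row=7, L[7]='q', prepend. Next row=LF[7]=16
  step 17: row=16, L[16]='q', prepend. Next row=LF[16]=20
  step 18: row=20, L[20]='q', prepend. Next row=LF[20]=22
  step 19: row=22, L[22]='p', prepend. Next row=LF[22]=13
  step 20: row=13, L[13]='p', prepend. Next row=LF[13]=8
  step 21: row=8, L[8]='p', prepend. Next row=LF[8]=5
  step 22: row=5, L[5]='p', prepend. Next row=LF[5]=4
  step 23: row=4, L[4]='p', prepend. Next row=LF[4]=3
Reversed output: pppppqqqppqqpqpqqppqpp$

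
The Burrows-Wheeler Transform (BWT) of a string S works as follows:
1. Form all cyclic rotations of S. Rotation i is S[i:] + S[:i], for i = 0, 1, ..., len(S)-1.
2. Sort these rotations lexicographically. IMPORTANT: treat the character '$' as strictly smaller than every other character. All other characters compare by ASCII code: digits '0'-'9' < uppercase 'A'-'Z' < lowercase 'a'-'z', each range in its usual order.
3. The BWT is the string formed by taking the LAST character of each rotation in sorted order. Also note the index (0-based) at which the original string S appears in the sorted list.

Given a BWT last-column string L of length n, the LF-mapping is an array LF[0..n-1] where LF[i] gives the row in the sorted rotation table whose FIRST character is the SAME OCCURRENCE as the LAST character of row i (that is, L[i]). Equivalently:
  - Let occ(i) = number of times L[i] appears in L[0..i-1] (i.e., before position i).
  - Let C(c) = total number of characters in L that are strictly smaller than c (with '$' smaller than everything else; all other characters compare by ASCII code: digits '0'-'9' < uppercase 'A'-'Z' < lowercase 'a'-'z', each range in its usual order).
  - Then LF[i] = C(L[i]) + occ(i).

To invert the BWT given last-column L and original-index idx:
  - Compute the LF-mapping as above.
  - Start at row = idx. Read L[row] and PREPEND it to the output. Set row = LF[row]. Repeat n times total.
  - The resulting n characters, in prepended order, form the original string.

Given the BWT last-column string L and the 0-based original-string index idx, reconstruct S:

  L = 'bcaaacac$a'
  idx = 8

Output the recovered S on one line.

Answer: caccaaaab$

Derivation:
LF mapping: 6 7 1 2 3 8 4 9 0 5
Walk LF starting at row 8, prepending L[row]:
  step 1: row=8, L[8]='$', prepend. Next row=LF[8]=0
  step 2: row=0, L[0]='b', prepend. Next row=LF[0]=6
  step 3: row=6, L[6]='a', prepend. Next row=LF[6]=4
  step 4: row=4, L[4]='a', prepend. Next row=LF[4]=3
  step 5: row=3, L[3]='a', prepend. Next row=LF[3]=2
  step 6: row=2, L[2]='a', prepend. Next row=LF[2]=1
  step 7: row=1, L[1]='c', prepend. Next row=LF[1]=7
  step 8: row=7, L[7]='c', prepend. Next row=LF[7]=9
  step 9: row=9, L[9]='a', prepend. Next row=LF[9]=5
  step 10: row=5, L[5]='c', prepend. Next row=LF[5]=8
Reversed output: caccaaaab$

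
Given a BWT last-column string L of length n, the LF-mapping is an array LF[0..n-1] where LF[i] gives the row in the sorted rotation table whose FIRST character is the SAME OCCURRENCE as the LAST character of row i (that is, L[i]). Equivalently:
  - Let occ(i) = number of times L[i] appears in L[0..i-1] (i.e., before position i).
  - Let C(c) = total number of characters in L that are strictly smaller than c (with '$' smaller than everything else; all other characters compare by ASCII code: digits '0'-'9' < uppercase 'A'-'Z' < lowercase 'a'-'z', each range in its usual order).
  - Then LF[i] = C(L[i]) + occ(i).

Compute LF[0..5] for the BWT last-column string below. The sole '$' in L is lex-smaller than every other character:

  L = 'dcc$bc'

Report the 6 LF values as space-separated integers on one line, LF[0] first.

Answer: 5 2 3 0 1 4

Derivation:
Char counts: '$':1, 'b':1, 'c':3, 'd':1
C (first-col start): C('$')=0, C('b')=1, C('c')=2, C('d')=5
L[0]='d': occ=0, LF[0]=C('d')+0=5+0=5
L[1]='c': occ=0, LF[1]=C('c')+0=2+0=2
L[2]='c': occ=1, LF[2]=C('c')+1=2+1=3
L[3]='$': occ=0, LF[3]=C('$')+0=0+0=0
L[4]='b': occ=0, LF[4]=C('b')+0=1+0=1
L[5]='c': occ=2, LF[5]=C('c')+2=2+2=4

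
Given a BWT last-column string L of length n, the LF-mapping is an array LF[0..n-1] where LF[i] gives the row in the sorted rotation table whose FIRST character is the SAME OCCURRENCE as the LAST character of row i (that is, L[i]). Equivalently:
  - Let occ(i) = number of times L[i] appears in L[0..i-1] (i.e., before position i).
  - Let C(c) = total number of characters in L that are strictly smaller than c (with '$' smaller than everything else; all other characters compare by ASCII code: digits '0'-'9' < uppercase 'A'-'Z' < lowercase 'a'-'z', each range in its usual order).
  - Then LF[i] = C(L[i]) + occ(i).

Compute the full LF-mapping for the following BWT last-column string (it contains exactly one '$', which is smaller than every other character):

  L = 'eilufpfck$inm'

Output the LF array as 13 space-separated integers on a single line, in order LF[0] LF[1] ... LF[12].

Char counts: '$':1, 'c':1, 'e':1, 'f':2, 'i':2, 'k':1, 'l':1, 'm':1, 'n':1, 'p':1, 'u':1
C (first-col start): C('$')=0, C('c')=1, C('e')=2, C('f')=3, C('i')=5, C('k')=7, C('l')=8, C('m')=9, C('n')=10, C('p')=11, C('u')=12
L[0]='e': occ=0, LF[0]=C('e')+0=2+0=2
L[1]='i': occ=0, LF[1]=C('i')+0=5+0=5
L[2]='l': occ=0, LF[2]=C('l')+0=8+0=8
L[3]='u': occ=0, LF[3]=C('u')+0=12+0=12
L[4]='f': occ=0, LF[4]=C('f')+0=3+0=3
L[5]='p': occ=0, LF[5]=C('p')+0=11+0=11
L[6]='f': occ=1, LF[6]=C('f')+1=3+1=4
L[7]='c': occ=0, LF[7]=C('c')+0=1+0=1
L[8]='k': occ=0, LF[8]=C('k')+0=7+0=7
L[9]='$': occ=0, LF[9]=C('$')+0=0+0=0
L[10]='i': occ=1, LF[10]=C('i')+1=5+1=6
L[11]='n': occ=0, LF[11]=C('n')+0=10+0=10
L[12]='m': occ=0, LF[12]=C('m')+0=9+0=9

Answer: 2 5 8 12 3 11 4 1 7 0 6 10 9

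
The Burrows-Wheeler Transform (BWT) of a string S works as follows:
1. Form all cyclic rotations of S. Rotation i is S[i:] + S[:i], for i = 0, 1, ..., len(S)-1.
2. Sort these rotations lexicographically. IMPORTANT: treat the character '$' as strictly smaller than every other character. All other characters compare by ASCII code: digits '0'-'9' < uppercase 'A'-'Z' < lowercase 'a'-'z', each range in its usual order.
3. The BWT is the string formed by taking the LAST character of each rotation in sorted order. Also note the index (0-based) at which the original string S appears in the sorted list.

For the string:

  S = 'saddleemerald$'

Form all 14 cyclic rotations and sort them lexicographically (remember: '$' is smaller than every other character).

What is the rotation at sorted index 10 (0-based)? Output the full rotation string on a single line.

All 14 rotations (rotation i = S[i:]+S[:i]):
  rot[0] = saddleemerald$
  rot[1] = addleemerald$s
  rot[2] = ddleemerald$sa
  rot[3] = dleemerald$sad
  rot[4] = leemerald$sadd
  rot[5] = eemerald$saddl
  rot[6] = emerald$saddle
  rot[7] = merald$saddlee
  rot[8] = erald$saddleem
  rot[9] = rald$saddleeme
  rot[10] = ald$saddleemer
  rot[11] = ld$saddleemera
  rot[12] = d$saddleemeral
  rot[13] = $saddleemerald
Sorted (with $ < everything):
  sorted[0] = $saddleemerald
  sorted[1] = addleemerald$s
  sorted[2] = ald$saddleemer
  sorted[3] = d$saddleemeral
  sorted[4] = ddleemerald$sa
  sorted[5] = dleemerald$sad
  sorted[6] = eemerald$saddl
  sorted[7] = emerald$saddle
  sorted[8] = erald$saddleem
  sorted[9] = ld$saddleemera
  sorted[10] = leemerald$sadd
  sorted[11] = merald$saddlee
  sorted[12] = rald$saddleeme
  sorted[13] = saddleemerald$
sorted[10] = leemerald$sadd

Answer: leemerald$sadd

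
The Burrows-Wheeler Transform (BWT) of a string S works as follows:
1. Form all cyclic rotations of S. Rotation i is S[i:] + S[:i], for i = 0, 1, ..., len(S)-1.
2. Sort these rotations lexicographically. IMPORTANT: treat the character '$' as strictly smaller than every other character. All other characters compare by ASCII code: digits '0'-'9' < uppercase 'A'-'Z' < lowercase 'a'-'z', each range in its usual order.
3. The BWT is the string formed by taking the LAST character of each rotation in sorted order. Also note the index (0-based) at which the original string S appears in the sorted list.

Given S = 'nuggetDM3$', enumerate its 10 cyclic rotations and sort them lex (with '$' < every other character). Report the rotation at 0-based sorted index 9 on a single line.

Answer: uggetDM3$n

Derivation:
All 10 rotations (rotation i = S[i:]+S[:i]):
  rot[0] = nuggetDM3$
  rot[1] = uggetDM3$n
  rot[2] = ggetDM3$nu
  rot[3] = getDM3$nug
  rot[4] = etDM3$nugg
  rot[5] = tDM3$nugge
  rot[6] = DM3$nugget
  rot[7] = M3$nuggetD
  rot[8] = 3$nuggetDM
  rot[9] = $nuggetDM3
Sorted (with $ < everything):
  sorted[0] = $nuggetDM3
  sorted[1] = 3$nuggetDM
  sorted[2] = DM3$nugget
  sorted[3] = M3$nuggetD
  sorted[4] = etDM3$nugg
  sorted[5] = getDM3$nug
  sorted[6] = ggetDM3$nu
  sorted[7] = nuggetDM3$
  sorted[8] = tDM3$nugge
  sorted[9] = uggetDM3$n
sorted[9] = uggetDM3$n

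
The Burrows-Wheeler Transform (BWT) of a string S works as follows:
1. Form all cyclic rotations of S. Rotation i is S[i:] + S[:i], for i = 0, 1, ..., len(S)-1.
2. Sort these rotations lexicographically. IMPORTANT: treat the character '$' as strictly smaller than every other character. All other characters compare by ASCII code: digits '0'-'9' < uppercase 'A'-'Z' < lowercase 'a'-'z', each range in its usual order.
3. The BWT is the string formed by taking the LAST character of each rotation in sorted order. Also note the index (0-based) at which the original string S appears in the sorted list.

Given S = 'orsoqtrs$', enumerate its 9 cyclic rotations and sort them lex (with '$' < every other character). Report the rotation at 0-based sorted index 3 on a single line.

All 9 rotations (rotation i = S[i:]+S[:i]):
  rot[0] = orsoqtrs$
  rot[1] = rsoqtrs$o
  rot[2] = soqtrs$or
  rot[3] = oqtrs$ors
  rot[4] = qtrs$orso
  rot[5] = trs$orsoq
  rot[6] = rs$orsoqt
  rot[7] = s$orsoqtr
  rot[8] = $orsoqtrs
Sorted (with $ < everything):
  sorted[0] = $orsoqtrs
  sorted[1] = oqtrs$ors
  sorted[2] = orsoqtrs$
  sorted[3] = qtrs$orso
  sorted[4] = rs$orsoqt
  sorted[5] = rsoqtrs$o
  sorted[6] = s$orsoqtr
  sorted[7] = soqtrs$or
  sorted[8] = trs$orsoq
sorted[3] = qtrs$orso

Answer: qtrs$orso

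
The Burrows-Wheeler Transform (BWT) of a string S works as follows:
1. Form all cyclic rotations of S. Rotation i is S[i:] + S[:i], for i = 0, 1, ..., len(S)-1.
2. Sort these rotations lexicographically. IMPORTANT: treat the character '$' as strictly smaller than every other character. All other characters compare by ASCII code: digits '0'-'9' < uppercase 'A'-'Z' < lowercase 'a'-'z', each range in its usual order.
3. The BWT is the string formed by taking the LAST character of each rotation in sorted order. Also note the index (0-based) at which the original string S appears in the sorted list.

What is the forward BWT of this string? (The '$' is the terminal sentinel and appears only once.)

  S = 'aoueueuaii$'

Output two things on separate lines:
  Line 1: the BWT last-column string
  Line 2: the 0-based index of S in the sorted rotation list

Answer: iu$uuiaaeeo
2

Derivation:
All 11 rotations (rotation i = S[i:]+S[:i]):
  rot[0] = aoueueuaii$
  rot[1] = oueueuaii$a
  rot[2] = ueueuaii$ao
  rot[3] = eueuaii$aou
  rot[4] = ueuaii$aoue
  rot[5] = euaii$aoueu
  rot[6] = uaii$aoueue
  rot[7] = aii$aoueueu
  rot[8] = ii$aoueueua
  rot[9] = i$aoueueuai
  rot[10] = $aoueueuaii
Sorted (with $ < everything):
  sorted[0] = $aoueueuaii  (last char: 'i')
  sorted[1] = aii$aoueueu  (last char: 'u')
  sorted[2] = aoueueuaii$  (last char: '$')
  sorted[3] = euaii$aoueu  (last char: 'u')
  sorted[4] = eueuaii$aou  (last char: 'u')
  sorted[5] = i$aoueueuai  (last char: 'i')
  sorted[6] = ii$aoueueua  (last char: 'a')
  sorted[7] = oueueuaii$a  (last char: 'a')
  sorted[8] = uaii$aoueue  (last char: 'e')
  sorted[9] = ueuaii$aoue  (last char: 'e')
  sorted[10] = ueueuaii$ao  (last char: 'o')
Last column: iu$uuiaaeeo
Original string S is at sorted index 2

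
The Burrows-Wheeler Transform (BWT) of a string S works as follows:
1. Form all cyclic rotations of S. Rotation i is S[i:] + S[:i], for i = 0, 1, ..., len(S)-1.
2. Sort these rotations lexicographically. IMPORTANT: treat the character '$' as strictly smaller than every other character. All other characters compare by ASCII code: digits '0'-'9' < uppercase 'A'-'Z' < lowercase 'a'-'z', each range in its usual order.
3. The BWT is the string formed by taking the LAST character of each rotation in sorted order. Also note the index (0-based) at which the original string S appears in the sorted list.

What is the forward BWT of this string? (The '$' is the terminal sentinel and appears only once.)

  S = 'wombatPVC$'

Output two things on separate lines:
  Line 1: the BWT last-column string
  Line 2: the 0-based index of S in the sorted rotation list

Answer: CVtPbmowa$
9

Derivation:
All 10 rotations (rotation i = S[i:]+S[:i]):
  rot[0] = wombatPVC$
  rot[1] = ombatPVC$w
  rot[2] = mbatPVC$wo
  rot[3] = batPVC$wom
  rot[4] = atPVC$womb
  rot[5] = tPVC$womba
  rot[6] = PVC$wombat
  rot[7] = VC$wombatP
  rot[8] = C$wombatPV
  rot[9] = $wombatPVC
Sorted (with $ < everything):
  sorted[0] = $wombatPVC  (last char: 'C')
  sorted[1] = C$wombatPV  (last char: 'V')
  sorted[2] = PVC$wombat  (last char: 't')
  sorted[3] = VC$wombatP  (last char: 'P')
  sorted[4] = atPVC$womb  (last char: 'b')
  sorted[5] = batPVC$wom  (last char: 'm')
  sorted[6] = mbatPVC$wo  (last char: 'o')
  sorted[7] = ombatPVC$w  (last char: 'w')
  sorted[8] = tPVC$womba  (last char: 'a')
  sorted[9] = wombatPVC$  (last char: '$')
Last column: CVtPbmowa$
Original string S is at sorted index 9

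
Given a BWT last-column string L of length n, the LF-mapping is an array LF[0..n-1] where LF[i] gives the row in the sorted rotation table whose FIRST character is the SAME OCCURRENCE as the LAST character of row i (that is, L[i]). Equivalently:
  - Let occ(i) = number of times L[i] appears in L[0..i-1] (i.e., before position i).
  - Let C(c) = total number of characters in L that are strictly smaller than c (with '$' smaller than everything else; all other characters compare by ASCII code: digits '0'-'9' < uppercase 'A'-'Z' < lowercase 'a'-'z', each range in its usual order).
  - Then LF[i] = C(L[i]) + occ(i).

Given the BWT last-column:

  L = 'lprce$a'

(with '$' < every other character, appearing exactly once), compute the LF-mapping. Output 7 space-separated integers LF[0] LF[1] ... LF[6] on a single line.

Char counts: '$':1, 'a':1, 'c':1, 'e':1, 'l':1, 'p':1, 'r':1
C (first-col start): C('$')=0, C('a')=1, C('c')=2, C('e')=3, C('l')=4, C('p')=5, C('r')=6
L[0]='l': occ=0, LF[0]=C('l')+0=4+0=4
L[1]='p': occ=0, LF[1]=C('p')+0=5+0=5
L[2]='r': occ=0, LF[2]=C('r')+0=6+0=6
L[3]='c': occ=0, LF[3]=C('c')+0=2+0=2
L[4]='e': occ=0, LF[4]=C('e')+0=3+0=3
L[5]='$': occ=0, LF[5]=C('$')+0=0+0=0
L[6]='a': occ=0, LF[6]=C('a')+0=1+0=1

Answer: 4 5 6 2 3 0 1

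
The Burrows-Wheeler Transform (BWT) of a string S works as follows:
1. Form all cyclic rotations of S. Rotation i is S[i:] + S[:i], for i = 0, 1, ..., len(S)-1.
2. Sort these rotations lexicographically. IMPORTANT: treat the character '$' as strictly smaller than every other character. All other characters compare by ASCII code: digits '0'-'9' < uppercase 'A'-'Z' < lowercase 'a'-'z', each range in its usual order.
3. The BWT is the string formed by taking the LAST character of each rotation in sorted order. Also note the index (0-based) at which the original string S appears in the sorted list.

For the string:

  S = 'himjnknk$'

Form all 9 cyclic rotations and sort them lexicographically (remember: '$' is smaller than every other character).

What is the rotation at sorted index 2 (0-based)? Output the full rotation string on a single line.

All 9 rotations (rotation i = S[i:]+S[:i]):
  rot[0] = himjnknk$
  rot[1] = imjnknk$h
  rot[2] = mjnknk$hi
  rot[3] = jnknk$him
  rot[4] = nknk$himj
  rot[5] = knk$himjn
  rot[6] = nk$himjnk
  rot[7] = k$himjnkn
  rot[8] = $himjnknk
Sorted (with $ < everything):
  sorted[0] = $himjnknk
  sorted[1] = himjnknk$
  sorted[2] = imjnknk$h
  sorted[3] = jnknk$him
  sorted[4] = k$himjnkn
  sorted[5] = knk$himjn
  sorted[6] = mjnknk$hi
  sorted[7] = nk$himjnk
  sorted[8] = nknk$himj
sorted[2] = imjnknk$h

Answer: imjnknk$h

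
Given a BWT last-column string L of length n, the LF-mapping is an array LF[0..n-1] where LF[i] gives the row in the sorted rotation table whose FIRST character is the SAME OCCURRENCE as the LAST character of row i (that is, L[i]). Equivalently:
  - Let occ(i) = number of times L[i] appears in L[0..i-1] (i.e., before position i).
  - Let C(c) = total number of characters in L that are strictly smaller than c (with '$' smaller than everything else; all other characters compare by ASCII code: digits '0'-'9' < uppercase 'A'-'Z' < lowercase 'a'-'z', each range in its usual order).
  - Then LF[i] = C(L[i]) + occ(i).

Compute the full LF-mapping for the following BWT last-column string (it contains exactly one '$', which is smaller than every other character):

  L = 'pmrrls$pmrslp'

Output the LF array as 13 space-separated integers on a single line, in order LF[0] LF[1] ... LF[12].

Char counts: '$':1, 'l':2, 'm':2, 'p':3, 'r':3, 's':2
C (first-col start): C('$')=0, C('l')=1, C('m')=3, C('p')=5, C('r')=8, C('s')=11
L[0]='p': occ=0, LF[0]=C('p')+0=5+0=5
L[1]='m': occ=0, LF[1]=C('m')+0=3+0=3
L[2]='r': occ=0, LF[2]=C('r')+0=8+0=8
L[3]='r': occ=1, LF[3]=C('r')+1=8+1=9
L[4]='l': occ=0, LF[4]=C('l')+0=1+0=1
L[5]='s': occ=0, LF[5]=C('s')+0=11+0=11
L[6]='$': occ=0, LF[6]=C('$')+0=0+0=0
L[7]='p': occ=1, LF[7]=C('p')+1=5+1=6
L[8]='m': occ=1, LF[8]=C('m')+1=3+1=4
L[9]='r': occ=2, LF[9]=C('r')+2=8+2=10
L[10]='s': occ=1, LF[10]=C('s')+1=11+1=12
L[11]='l': occ=1, LF[11]=C('l')+1=1+1=2
L[12]='p': occ=2, LF[12]=C('p')+2=5+2=7

Answer: 5 3 8 9 1 11 0 6 4 10 12 2 7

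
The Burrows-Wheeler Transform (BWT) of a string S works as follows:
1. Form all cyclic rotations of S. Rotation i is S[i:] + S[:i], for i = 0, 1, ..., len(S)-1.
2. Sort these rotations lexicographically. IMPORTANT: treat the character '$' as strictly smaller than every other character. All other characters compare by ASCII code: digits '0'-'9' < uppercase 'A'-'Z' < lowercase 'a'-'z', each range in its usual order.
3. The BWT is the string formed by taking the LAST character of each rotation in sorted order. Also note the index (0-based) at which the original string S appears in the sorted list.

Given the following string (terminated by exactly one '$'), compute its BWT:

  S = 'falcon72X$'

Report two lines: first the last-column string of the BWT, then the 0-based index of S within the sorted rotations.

All 10 rotations (rotation i = S[i:]+S[:i]):
  rot[0] = falcon72X$
  rot[1] = alcon72X$f
  rot[2] = lcon72X$fa
  rot[3] = con72X$fal
  rot[4] = on72X$falc
  rot[5] = n72X$falco
  rot[6] = 72X$falcon
  rot[7] = 2X$falcon7
  rot[8] = X$falcon72
  rot[9] = $falcon72X
Sorted (with $ < everything):
  sorted[0] = $falcon72X  (last char: 'X')
  sorted[1] = 2X$falcon7  (last char: '7')
  sorted[2] = 72X$falcon  (last char: 'n')
  sorted[3] = X$falcon72  (last char: '2')
  sorted[4] = alcon72X$f  (last char: 'f')
  sorted[5] = con72X$fal  (last char: 'l')
  sorted[6] = falcon72X$  (last char: '$')
  sorted[7] = lcon72X$fa  (last char: 'a')
  sorted[8] = n72X$falco  (last char: 'o')
  sorted[9] = on72X$falc  (last char: 'c')
Last column: X7n2fl$aoc
Original string S is at sorted index 6

Answer: X7n2fl$aoc
6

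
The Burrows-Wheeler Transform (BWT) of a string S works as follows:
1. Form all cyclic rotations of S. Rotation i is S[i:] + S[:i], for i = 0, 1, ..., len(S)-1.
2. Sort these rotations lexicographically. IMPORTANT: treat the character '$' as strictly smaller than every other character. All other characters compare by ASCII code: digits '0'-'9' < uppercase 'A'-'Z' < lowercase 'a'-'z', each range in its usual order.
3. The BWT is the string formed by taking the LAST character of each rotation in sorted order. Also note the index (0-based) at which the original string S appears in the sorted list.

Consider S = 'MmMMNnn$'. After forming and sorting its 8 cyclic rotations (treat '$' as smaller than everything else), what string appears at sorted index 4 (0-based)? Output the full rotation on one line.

All 8 rotations (rotation i = S[i:]+S[:i]):
  rot[0] = MmMMNnn$
  rot[1] = mMMNnn$M
  rot[2] = MMNnn$Mm
  rot[3] = MNnn$MmM
  rot[4] = Nnn$MmMM
  rot[5] = nn$MmMMN
  rot[6] = n$MmMMNn
  rot[7] = $MmMMNnn
Sorted (with $ < everything):
  sorted[0] = $MmMMNnn
  sorted[1] = MMNnn$Mm
  sorted[2] = MNnn$MmM
  sorted[3] = MmMMNnn$
  sorted[4] = Nnn$MmMM
  sorted[5] = mMMNnn$M
  sorted[6] = n$MmMMNn
  sorted[7] = nn$MmMMN
sorted[4] = Nnn$MmMM

Answer: Nnn$MmMM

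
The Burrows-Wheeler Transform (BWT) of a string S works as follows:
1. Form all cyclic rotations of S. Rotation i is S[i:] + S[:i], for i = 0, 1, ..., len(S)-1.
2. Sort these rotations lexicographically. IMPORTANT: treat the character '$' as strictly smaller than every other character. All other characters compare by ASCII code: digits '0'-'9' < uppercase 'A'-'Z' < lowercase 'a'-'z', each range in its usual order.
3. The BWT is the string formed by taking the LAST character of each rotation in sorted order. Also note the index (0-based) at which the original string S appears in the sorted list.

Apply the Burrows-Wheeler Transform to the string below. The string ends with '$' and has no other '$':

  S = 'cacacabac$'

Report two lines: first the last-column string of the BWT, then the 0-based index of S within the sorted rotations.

All 10 rotations (rotation i = S[i:]+S[:i]):
  rot[0] = cacacabac$
  rot[1] = acacabac$c
  rot[2] = cacabac$ca
  rot[3] = acabac$cac
  rot[4] = cabac$caca
  rot[5] = abac$cacac
  rot[6] = bac$cacaca
  rot[7] = ac$cacacab
  rot[8] = c$cacacaba
  rot[9] = $cacacabac
Sorted (with $ < everything):
  sorted[0] = $cacacabac  (last char: 'c')
  sorted[1] = abac$cacac  (last char: 'c')
  sorted[2] = ac$cacacab  (last char: 'b')
  sorted[3] = acabac$cac  (last char: 'c')
  sorted[4] = acacabac$c  (last char: 'c')
  sorted[5] = bac$cacaca  (last char: 'a')
  sorted[6] = c$cacacaba  (last char: 'a')
  sorted[7] = cabac$caca  (last char: 'a')
  sorted[8] = cacabac$ca  (last char: 'a')
  sorted[9] = cacacabac$  (last char: '$')
Last column: ccbccaaaa$
Original string S is at sorted index 9

Answer: ccbccaaaa$
9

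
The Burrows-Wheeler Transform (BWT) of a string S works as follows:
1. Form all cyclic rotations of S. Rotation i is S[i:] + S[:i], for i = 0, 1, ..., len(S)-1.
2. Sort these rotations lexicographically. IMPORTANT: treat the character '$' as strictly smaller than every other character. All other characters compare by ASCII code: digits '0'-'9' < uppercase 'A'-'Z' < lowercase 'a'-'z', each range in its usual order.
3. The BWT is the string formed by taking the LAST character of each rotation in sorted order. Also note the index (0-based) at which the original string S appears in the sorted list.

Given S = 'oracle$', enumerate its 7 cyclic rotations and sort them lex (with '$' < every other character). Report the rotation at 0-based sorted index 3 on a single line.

All 7 rotations (rotation i = S[i:]+S[:i]):
  rot[0] = oracle$
  rot[1] = racle$o
  rot[2] = acle$or
  rot[3] = cle$ora
  rot[4] = le$orac
  rot[5] = e$oracl
  rot[6] = $oracle
Sorted (with $ < everything):
  sorted[0] = $oracle
  sorted[1] = acle$or
  sorted[2] = cle$ora
  sorted[3] = e$oracl
  sorted[4] = le$orac
  sorted[5] = oracle$
  sorted[6] = racle$o
sorted[3] = e$oracl

Answer: e$oracl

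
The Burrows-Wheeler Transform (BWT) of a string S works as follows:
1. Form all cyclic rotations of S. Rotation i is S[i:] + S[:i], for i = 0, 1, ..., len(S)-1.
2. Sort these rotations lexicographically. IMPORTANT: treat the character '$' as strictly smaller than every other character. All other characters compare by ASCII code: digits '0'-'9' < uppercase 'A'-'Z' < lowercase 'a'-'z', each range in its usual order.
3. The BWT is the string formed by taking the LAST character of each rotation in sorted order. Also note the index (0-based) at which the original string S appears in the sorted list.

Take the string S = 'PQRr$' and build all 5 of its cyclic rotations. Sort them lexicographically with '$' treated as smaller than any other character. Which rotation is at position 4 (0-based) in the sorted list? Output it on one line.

Answer: r$PQR

Derivation:
All 5 rotations (rotation i = S[i:]+S[:i]):
  rot[0] = PQRr$
  rot[1] = QRr$P
  rot[2] = Rr$PQ
  rot[3] = r$PQR
  rot[4] = $PQRr
Sorted (with $ < everything):
  sorted[0] = $PQRr
  sorted[1] = PQRr$
  sorted[2] = QRr$P
  sorted[3] = Rr$PQ
  sorted[4] = r$PQR
sorted[4] = r$PQR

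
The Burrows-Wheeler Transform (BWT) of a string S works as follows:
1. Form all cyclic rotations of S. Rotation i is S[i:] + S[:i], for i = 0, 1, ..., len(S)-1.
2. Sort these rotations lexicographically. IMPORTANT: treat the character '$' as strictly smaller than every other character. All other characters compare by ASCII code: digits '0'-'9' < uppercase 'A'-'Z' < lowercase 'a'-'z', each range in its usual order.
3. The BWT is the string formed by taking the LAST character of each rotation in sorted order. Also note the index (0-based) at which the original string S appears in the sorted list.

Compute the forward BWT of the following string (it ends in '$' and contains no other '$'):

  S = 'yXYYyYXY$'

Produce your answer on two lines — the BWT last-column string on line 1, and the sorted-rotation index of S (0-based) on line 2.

Answer: YYyXyXY$Y
7

Derivation:
All 9 rotations (rotation i = S[i:]+S[:i]):
  rot[0] = yXYYyYXY$
  rot[1] = XYYyYXY$y
  rot[2] = YYyYXY$yX
  rot[3] = YyYXY$yXY
  rot[4] = yYXY$yXYY
  rot[5] = YXY$yXYYy
  rot[6] = XY$yXYYyY
  rot[7] = Y$yXYYyYX
  rot[8] = $yXYYyYXY
Sorted (with $ < everything):
  sorted[0] = $yXYYyYXY  (last char: 'Y')
  sorted[1] = XY$yXYYyY  (last char: 'Y')
  sorted[2] = XYYyYXY$y  (last char: 'y')
  sorted[3] = Y$yXYYyYX  (last char: 'X')
  sorted[4] = YXY$yXYYy  (last char: 'y')
  sorted[5] = YYyYXY$yX  (last char: 'X')
  sorted[6] = YyYXY$yXY  (last char: 'Y')
  sorted[7] = yXYYyYXY$  (last char: '$')
  sorted[8] = yYXY$yXYY  (last char: 'Y')
Last column: YYyXyXY$Y
Original string S is at sorted index 7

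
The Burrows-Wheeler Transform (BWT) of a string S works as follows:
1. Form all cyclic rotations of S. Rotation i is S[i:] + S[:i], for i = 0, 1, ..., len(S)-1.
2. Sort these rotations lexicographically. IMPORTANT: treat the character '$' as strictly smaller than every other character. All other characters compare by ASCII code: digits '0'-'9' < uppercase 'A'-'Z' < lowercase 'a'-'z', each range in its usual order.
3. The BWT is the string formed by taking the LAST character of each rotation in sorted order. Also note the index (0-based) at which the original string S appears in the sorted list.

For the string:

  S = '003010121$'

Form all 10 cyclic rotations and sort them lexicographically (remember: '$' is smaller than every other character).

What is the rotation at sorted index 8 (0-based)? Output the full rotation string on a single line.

All 10 rotations (rotation i = S[i:]+S[:i]):
  rot[0] = 003010121$
  rot[1] = 03010121$0
  rot[2] = 3010121$00
  rot[3] = 010121$003
  rot[4] = 10121$0030
  rot[5] = 0121$00301
  rot[6] = 121$003010
  rot[7] = 21$0030101
  rot[8] = 1$00301012
  rot[9] = $003010121
Sorted (with $ < everything):
  sorted[0] = $003010121
  sorted[1] = 003010121$
  sorted[2] = 010121$003
  sorted[3] = 0121$00301
  sorted[4] = 03010121$0
  sorted[5] = 1$00301012
  sorted[6] = 10121$0030
  sorted[7] = 121$003010
  sorted[8] = 21$0030101
  sorted[9] = 3010121$00
sorted[8] = 21$0030101

Answer: 21$0030101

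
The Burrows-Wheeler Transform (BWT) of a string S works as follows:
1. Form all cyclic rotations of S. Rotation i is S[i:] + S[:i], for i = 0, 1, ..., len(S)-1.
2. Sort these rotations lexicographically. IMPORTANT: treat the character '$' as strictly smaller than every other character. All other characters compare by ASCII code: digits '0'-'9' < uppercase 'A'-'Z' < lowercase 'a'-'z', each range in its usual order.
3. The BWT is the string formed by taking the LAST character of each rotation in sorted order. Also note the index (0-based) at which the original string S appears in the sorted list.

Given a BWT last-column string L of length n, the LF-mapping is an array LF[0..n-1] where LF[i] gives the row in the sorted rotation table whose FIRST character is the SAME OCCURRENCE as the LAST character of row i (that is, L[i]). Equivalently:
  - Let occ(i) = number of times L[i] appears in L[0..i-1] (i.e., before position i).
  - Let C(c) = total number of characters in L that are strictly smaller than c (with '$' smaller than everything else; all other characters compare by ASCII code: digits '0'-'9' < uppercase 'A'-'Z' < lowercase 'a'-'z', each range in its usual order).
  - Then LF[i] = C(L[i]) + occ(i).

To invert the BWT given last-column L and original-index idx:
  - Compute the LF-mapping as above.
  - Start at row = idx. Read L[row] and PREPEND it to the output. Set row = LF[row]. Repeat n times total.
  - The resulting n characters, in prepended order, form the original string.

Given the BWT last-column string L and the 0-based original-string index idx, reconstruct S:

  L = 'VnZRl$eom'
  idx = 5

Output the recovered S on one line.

LF mapping: 2 7 3 1 5 0 4 8 6
Walk LF starting at row 5, prepending L[row]:
  step 1: row=5, L[5]='$', prepend. Next row=LF[5]=0
  step 2: row=0, L[0]='V', prepend. Next row=LF[0]=2
  step 3: row=2, L[2]='Z', prepend. Next row=LF[2]=3
  step 4: row=3, L[3]='R', prepend. Next row=LF[3]=1
  step 5: row=1, L[1]='n', prepend. Next row=LF[1]=7
  step 6: row=7, L[7]='o', prepend. Next row=LF[7]=8
  step 7: row=8, L[8]='m', prepend. Next row=LF[8]=6
  step 8: row=6, L[6]='e', prepend. Next row=LF[6]=4
  step 9: row=4, L[4]='l', prepend. Next row=LF[4]=5
Reversed output: lemonRZV$

Answer: lemonRZV$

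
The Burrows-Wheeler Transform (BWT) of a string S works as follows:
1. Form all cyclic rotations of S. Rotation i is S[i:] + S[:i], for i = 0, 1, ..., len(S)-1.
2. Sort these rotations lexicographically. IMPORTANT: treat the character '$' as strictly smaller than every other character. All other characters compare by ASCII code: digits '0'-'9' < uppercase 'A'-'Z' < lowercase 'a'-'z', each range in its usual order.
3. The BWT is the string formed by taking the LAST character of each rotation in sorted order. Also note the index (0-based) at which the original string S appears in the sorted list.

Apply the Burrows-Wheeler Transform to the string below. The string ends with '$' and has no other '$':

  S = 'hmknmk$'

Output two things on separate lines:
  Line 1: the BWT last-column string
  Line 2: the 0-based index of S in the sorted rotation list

All 7 rotations (rotation i = S[i:]+S[:i]):
  rot[0] = hmknmk$
  rot[1] = mknmk$h
  rot[2] = knmk$hm
  rot[3] = nmk$hmk
  rot[4] = mk$hmkn
  rot[5] = k$hmknm
  rot[6] = $hmknmk
Sorted (with $ < everything):
  sorted[0] = $hmknmk  (last char: 'k')
  sorted[1] = hmknmk$  (last char: '$')
  sorted[2] = k$hmknm  (last char: 'm')
  sorted[3] = knmk$hm  (last char: 'm')
  sorted[4] = mk$hmkn  (last char: 'n')
  sorted[5] = mknmk$h  (last char: 'h')
  sorted[6] = nmk$hmk  (last char: 'k')
Last column: k$mmnhk
Original string S is at sorted index 1

Answer: k$mmnhk
1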